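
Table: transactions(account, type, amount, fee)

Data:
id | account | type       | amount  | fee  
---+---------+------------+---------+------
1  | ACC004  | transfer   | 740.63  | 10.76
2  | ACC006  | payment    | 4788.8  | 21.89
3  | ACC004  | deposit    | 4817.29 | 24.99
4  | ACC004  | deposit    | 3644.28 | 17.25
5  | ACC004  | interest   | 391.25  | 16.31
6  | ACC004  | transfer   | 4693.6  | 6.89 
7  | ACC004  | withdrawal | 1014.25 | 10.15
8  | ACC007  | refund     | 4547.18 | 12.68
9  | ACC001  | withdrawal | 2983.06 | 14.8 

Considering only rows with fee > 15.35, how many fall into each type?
SELECT type, COUNT(*)
FROM transactions
WHERE fee > 15.35
GROUP BY type

Note: WHERE filters rows before grouping.

Result:
  deposit: 2
  interest: 1
  payment: 1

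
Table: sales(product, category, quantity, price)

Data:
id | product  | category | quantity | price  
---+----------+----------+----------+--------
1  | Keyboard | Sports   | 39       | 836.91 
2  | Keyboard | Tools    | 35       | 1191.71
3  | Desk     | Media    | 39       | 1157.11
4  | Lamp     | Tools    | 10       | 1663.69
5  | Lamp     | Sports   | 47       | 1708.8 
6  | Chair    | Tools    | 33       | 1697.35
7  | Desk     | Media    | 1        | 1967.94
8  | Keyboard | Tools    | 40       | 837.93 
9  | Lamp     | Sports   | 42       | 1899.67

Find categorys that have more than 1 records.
SELECT category, COUNT(*) as cnt
FROM sales
GROUP BY category
HAVING COUNT(*) > 1

Result:
  Media: 2
  Sports: 3
  Tools: 4

Note: HAVING filters groups after aggregation, WHERE filters rows before.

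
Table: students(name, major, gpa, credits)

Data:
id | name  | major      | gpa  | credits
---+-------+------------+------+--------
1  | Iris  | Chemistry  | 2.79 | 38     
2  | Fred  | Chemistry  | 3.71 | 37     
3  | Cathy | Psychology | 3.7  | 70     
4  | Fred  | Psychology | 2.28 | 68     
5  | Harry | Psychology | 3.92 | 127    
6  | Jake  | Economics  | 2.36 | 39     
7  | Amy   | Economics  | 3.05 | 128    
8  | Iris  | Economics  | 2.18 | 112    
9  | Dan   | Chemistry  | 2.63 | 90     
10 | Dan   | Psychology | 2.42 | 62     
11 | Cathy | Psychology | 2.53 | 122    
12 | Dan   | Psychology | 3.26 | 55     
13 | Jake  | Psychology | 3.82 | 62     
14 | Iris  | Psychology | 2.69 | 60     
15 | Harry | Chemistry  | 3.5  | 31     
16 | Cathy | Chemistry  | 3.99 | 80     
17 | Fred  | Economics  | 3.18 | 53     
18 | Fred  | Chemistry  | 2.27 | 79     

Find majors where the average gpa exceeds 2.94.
SELECT major, AVG(gpa)
FROM students
GROUP BY major
HAVING AVG(gpa) > 2.94

Result:
  Chemistry: avg=3.15
  Psychology: avg=3.08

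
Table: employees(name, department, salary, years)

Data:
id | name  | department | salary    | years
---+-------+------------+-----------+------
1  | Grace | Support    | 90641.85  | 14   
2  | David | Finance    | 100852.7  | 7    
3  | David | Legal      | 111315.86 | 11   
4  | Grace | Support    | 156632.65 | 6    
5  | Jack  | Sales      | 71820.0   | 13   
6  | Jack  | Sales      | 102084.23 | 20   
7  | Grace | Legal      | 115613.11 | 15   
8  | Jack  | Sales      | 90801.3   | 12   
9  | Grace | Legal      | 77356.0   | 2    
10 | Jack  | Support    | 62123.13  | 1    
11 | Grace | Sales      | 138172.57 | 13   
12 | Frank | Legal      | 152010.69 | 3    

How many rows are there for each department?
SELECT department, COUNT(*) as count
FROM employees
GROUP BY department

Result:
  Finance: 1
  Legal: 4
  Sales: 4
  Support: 3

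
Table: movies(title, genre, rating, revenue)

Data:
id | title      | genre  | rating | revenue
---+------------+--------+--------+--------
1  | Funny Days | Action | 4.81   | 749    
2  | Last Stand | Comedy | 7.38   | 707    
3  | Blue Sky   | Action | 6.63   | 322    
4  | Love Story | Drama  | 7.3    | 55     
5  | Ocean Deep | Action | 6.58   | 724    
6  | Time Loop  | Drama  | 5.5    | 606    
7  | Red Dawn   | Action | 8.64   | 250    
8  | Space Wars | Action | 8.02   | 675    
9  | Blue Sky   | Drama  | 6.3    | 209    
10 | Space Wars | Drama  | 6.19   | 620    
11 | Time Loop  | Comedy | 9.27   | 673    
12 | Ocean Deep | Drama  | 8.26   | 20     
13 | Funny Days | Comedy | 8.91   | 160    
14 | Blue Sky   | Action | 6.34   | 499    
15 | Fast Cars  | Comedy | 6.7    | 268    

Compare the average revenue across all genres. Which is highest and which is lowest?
SELECT genre, AVG(revenue)
FROM movies
GROUP BY genre
ORDER BY AVG(revenue)

All groups:
  Drama: 302.00
  Comedy: 452.00
  Action: 536.50

Highest: Action (536.50)
Lowest: Drama (302.00)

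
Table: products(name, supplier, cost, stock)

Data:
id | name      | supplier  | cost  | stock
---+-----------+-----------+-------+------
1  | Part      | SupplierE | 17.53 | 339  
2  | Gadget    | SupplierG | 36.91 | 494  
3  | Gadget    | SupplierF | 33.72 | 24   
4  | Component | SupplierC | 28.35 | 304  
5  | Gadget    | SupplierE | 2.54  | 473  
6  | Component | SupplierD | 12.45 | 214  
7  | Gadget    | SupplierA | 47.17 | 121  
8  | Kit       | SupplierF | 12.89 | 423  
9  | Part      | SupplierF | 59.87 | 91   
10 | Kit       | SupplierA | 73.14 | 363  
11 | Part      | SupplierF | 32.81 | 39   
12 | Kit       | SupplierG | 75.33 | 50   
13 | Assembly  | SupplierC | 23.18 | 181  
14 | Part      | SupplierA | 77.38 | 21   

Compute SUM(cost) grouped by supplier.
SELECT supplier, SUM(cost) as result
FROM products
GROUP BY supplier

Result:
  SupplierA: 197.69
  SupplierC: 51.53
  SupplierD: 12.45
  SupplierE: 20.07
  SupplierF: 139.29
  SupplierG: 112.24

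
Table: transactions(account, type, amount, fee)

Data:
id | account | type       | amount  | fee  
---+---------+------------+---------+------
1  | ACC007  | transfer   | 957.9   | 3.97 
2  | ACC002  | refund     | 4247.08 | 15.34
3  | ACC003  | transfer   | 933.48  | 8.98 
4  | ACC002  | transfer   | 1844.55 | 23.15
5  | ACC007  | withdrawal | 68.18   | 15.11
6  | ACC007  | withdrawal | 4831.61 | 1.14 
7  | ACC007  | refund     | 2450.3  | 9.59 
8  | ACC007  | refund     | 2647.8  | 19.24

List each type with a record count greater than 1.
SELECT type, COUNT(*) as cnt
FROM transactions
GROUP BY type
HAVING COUNT(*) > 1

Result:
  refund: 3
  transfer: 3
  withdrawal: 2

Note: HAVING filters groups after aggregation, WHERE filters rows before.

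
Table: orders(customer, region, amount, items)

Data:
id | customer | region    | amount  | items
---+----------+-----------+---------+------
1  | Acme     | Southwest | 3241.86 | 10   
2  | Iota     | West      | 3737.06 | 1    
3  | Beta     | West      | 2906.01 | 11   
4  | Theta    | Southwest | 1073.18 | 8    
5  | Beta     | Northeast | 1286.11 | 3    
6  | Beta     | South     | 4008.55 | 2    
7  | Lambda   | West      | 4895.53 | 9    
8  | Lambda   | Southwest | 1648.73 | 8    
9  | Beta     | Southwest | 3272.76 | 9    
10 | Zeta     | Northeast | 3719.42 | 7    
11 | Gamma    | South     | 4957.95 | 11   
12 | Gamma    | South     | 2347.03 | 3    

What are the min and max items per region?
SELECT region, MIN(items), MAX(items)
FROM orders
GROUP BY region

Result:
  Northeast: min=3, max=7
  South: min=2, max=11
  Southwest: min=8, max=10
  West: min=1, max=11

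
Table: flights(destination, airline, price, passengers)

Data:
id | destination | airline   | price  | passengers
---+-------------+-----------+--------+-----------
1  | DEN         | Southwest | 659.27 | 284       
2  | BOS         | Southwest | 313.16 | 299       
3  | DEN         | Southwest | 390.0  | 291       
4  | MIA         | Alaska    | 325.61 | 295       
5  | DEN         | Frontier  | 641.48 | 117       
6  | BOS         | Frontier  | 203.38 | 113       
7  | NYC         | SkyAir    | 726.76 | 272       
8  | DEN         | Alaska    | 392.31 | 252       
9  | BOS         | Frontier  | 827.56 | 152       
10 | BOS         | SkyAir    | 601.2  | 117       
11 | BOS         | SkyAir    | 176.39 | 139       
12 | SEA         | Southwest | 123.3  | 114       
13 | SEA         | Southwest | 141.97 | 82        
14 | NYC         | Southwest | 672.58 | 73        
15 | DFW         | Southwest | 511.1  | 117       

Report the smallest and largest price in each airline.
SELECT airline, MIN(price), MAX(price)
FROM flights
GROUP BY airline

Result:
  Alaska: min=325.61, max=392.31
  Frontier: min=203.38, max=827.56
  SkyAir: min=176.39, max=726.76
  Southwest: min=123.30, max=672.58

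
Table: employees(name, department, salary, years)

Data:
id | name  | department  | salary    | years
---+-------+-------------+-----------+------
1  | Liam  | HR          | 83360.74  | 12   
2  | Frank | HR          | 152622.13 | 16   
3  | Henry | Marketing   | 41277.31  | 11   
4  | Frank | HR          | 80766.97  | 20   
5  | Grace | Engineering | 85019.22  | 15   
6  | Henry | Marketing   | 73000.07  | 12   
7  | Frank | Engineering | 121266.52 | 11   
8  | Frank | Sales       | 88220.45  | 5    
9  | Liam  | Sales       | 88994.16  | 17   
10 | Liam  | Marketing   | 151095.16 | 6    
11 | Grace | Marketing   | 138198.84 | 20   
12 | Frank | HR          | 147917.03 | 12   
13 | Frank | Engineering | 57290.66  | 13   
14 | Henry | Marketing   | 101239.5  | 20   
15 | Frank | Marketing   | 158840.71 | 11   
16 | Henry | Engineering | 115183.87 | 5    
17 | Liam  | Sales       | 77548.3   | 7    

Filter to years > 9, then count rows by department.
SELECT department, COUNT(*)
FROM employees
WHERE years > 9
GROUP BY department

Note: WHERE filters rows before grouping.

Result:
  Engineering: 3
  HR: 4
  Marketing: 5
  Sales: 1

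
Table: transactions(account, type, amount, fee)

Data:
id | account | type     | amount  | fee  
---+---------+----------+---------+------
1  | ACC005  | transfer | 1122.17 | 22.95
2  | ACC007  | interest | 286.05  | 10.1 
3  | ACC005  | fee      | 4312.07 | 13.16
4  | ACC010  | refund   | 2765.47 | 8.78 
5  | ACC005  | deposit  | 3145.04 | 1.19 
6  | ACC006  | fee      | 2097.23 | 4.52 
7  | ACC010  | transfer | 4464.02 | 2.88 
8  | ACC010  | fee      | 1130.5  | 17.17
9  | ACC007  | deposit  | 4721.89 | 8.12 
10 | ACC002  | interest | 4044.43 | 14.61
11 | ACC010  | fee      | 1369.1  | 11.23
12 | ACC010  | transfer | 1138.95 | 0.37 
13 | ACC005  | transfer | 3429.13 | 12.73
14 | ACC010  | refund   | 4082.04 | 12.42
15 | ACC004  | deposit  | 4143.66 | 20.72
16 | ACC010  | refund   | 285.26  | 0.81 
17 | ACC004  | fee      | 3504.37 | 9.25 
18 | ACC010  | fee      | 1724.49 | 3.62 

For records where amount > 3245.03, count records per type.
SELECT type, COUNT(*)
FROM transactions
WHERE amount > 3245.03
GROUP BY type

Note: WHERE filters rows before grouping.

Result:
  deposit: 2
  fee: 2
  interest: 1
  refund: 1
  transfer: 2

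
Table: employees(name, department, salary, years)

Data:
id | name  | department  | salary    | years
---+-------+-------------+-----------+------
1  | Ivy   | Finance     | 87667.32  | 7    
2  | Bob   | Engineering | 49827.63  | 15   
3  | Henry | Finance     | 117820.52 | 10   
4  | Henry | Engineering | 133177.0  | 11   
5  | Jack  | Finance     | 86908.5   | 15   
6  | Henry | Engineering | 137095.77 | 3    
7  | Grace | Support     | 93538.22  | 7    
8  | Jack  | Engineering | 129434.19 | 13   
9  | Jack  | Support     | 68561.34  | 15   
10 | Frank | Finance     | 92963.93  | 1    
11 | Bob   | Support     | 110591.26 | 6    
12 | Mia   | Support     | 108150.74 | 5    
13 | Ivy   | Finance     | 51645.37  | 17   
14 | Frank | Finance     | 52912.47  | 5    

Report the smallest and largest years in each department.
SELECT department, MIN(years), MAX(years)
FROM employees
GROUP BY department

Result:
  Engineering: min=3, max=15
  Finance: min=1, max=17
  Support: min=5, max=15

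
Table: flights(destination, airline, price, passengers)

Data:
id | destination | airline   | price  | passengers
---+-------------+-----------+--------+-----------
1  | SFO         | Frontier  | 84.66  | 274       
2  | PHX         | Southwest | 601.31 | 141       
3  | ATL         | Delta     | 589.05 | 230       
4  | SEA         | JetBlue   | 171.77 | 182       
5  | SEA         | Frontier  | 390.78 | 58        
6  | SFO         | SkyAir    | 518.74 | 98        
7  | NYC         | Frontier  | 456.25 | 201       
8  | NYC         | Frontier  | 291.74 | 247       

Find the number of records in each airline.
SELECT airline, COUNT(*) as count
FROM flights
GROUP BY airline

Result:
  Delta: 1
  Frontier: 4
  JetBlue: 1
  SkyAir: 1
  Southwest: 1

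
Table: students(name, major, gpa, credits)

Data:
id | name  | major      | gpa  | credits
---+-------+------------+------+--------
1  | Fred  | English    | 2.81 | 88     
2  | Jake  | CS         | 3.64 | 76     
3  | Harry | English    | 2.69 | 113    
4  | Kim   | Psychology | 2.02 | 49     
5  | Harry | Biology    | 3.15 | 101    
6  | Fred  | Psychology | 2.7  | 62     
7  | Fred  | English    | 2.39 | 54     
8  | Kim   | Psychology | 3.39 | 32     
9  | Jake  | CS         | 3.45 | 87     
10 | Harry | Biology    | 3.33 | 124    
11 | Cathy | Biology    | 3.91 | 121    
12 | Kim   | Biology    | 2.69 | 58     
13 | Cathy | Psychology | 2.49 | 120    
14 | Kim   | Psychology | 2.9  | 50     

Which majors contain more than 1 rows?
SELECT major, COUNT(*) as cnt
FROM students
GROUP BY major
HAVING COUNT(*) > 1

Result:
  Biology: 4
  CS: 2
  English: 3
  Psychology: 5

Note: HAVING filters groups after aggregation, WHERE filters rows before.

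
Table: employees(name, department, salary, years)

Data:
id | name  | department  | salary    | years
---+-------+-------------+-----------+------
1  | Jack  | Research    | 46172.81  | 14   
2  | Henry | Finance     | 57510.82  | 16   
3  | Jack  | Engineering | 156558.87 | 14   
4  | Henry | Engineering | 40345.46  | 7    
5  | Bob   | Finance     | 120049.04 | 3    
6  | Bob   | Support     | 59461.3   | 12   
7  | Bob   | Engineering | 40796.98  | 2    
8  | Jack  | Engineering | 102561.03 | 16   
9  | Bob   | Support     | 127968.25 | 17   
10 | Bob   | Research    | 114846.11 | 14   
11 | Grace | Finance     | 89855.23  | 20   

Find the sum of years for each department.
SELECT department, SUM(years) as result
FROM employees
GROUP BY department

Result:
  Engineering: 39
  Finance: 39
  Research: 28
  Support: 29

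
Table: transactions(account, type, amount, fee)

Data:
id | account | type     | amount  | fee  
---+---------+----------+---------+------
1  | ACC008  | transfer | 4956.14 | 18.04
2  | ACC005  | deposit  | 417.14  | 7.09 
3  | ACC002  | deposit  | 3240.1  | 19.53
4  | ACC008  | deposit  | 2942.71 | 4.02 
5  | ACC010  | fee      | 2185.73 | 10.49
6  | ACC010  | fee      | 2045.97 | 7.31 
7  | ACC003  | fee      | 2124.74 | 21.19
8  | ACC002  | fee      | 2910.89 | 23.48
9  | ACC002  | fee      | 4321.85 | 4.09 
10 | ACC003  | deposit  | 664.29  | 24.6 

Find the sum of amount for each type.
SELECT type, SUM(amount) as result
FROM transactions
GROUP BY type

Result:
  deposit: 7264.24
  fee: 13589.18
  transfer: 4956.14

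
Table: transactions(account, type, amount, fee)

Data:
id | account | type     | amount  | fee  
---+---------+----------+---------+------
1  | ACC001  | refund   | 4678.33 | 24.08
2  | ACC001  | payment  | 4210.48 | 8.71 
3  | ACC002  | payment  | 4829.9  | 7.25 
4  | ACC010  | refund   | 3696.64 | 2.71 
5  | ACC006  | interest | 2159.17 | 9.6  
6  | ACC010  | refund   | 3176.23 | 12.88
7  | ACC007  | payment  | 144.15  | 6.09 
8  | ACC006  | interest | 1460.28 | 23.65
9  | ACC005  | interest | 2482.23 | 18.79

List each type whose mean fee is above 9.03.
SELECT type, AVG(fee)
FROM transactions
GROUP BY type
HAVING AVG(fee) > 9.03

Result:
  interest: avg=17.35
  refund: avg=13.22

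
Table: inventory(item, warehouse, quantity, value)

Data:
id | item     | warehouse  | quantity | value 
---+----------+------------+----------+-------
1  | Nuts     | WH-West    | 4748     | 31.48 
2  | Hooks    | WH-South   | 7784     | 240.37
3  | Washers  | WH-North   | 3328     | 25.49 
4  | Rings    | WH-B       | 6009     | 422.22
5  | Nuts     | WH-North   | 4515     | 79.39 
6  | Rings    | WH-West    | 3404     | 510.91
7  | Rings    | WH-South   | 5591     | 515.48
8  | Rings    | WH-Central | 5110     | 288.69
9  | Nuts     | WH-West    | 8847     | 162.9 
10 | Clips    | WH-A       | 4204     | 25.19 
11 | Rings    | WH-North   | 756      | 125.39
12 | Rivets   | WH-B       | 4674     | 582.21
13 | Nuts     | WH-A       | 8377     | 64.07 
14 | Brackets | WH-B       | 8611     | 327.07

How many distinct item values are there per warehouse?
SELECT warehouse, COUNT(DISTINCT item)
FROM inventory
GROUP BY warehouse

Result:
  WH-A: 2 distinct
  WH-B: 3 distinct
  WH-Central: 1 distinct
  WH-North: 3 distinct
  WH-South: 2 distinct
  WH-West: 2 distinct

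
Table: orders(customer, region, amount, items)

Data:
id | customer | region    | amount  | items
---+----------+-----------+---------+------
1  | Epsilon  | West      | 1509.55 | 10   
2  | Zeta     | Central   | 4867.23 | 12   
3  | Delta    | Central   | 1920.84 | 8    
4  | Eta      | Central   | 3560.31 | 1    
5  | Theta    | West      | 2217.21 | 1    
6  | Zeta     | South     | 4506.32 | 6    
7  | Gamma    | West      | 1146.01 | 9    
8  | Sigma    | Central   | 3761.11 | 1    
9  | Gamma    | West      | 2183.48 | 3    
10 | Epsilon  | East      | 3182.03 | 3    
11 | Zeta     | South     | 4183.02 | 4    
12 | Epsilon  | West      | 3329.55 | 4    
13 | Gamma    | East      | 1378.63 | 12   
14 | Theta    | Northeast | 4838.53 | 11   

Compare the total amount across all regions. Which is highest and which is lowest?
SELECT region, SUM(amount)
FROM orders
GROUP BY region
ORDER BY SUM(amount)

All groups:
  East: 4560.66
  Northeast: 4838.53
  South: 8689.34
  West: 10385.80
  Central: 14109.49

Highest: Central (14109.49)
Lowest: East (4560.66)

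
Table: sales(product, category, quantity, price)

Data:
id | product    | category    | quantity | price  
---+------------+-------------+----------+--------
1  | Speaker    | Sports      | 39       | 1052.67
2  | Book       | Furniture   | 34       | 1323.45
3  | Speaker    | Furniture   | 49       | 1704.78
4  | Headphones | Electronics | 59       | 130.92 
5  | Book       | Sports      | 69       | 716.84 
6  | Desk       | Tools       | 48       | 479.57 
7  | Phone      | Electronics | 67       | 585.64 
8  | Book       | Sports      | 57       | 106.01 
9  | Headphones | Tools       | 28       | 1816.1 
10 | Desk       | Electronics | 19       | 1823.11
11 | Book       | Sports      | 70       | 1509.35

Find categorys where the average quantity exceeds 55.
SELECT category, AVG(quantity)
FROM sales
GROUP BY category
HAVING AVG(quantity) > 55

Result:
  Sports: avg=58.75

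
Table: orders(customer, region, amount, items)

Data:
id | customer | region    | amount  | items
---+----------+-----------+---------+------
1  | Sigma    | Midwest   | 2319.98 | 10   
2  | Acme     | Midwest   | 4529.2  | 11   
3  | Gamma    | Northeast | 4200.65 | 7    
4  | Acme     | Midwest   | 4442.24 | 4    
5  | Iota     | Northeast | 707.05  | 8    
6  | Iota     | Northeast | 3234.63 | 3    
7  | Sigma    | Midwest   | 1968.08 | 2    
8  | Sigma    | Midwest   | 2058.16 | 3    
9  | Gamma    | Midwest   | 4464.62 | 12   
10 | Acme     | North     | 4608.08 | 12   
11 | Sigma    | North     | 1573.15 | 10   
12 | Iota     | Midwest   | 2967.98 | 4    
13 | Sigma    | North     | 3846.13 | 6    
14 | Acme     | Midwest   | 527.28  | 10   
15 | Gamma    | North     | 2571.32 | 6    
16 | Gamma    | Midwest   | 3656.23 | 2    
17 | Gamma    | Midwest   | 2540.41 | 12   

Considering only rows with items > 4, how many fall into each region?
SELECT region, COUNT(*)
FROM orders
WHERE items > 4
GROUP BY region

Note: WHERE filters rows before grouping.

Result:
  Midwest: 5
  North: 4
  Northeast: 2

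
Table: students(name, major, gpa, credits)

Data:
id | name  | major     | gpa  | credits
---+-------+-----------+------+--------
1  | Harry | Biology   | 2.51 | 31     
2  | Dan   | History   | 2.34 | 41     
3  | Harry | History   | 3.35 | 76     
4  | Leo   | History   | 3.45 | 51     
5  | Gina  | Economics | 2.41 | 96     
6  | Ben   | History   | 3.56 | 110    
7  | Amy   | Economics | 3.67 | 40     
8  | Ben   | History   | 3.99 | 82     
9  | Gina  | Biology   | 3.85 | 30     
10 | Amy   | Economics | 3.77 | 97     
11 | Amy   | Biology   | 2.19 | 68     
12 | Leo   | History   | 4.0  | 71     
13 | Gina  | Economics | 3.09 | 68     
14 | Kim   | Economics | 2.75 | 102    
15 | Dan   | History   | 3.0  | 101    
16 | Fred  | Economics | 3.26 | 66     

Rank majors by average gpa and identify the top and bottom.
SELECT major, AVG(gpa)
FROM students
GROUP BY major
ORDER BY AVG(gpa)

All groups:
  Biology: 2.85
  Economics: 3.16
  History: 3.38

Highest: History (3.38)
Lowest: Biology (2.85)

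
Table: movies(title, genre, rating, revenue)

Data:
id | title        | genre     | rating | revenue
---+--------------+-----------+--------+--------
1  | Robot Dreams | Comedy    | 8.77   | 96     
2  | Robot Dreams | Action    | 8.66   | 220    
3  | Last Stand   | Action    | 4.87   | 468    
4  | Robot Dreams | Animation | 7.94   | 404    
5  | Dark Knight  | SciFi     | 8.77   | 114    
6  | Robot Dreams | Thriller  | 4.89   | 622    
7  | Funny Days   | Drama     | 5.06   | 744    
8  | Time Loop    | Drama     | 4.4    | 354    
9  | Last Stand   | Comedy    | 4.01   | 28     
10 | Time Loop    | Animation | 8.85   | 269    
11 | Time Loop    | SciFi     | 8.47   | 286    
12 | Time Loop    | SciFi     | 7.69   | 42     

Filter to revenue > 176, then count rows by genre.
SELECT genre, COUNT(*)
FROM movies
WHERE revenue > 176
GROUP BY genre

Note: WHERE filters rows before grouping.

Result:
  Action: 2
  Animation: 2
  Drama: 2
  SciFi: 1
  Thriller: 1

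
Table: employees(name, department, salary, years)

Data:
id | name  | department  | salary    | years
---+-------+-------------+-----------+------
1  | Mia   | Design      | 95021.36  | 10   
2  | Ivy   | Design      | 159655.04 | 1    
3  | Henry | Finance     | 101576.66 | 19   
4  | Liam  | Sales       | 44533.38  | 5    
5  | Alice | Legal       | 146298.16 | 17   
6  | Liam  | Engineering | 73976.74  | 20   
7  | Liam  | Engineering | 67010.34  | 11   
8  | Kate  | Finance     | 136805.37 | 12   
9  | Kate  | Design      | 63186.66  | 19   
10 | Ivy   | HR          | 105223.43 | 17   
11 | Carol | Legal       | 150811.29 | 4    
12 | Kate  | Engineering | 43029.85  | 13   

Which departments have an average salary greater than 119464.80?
SELECT department, AVG(salary)
FROM employees
GROUP BY department
HAVING AVG(salary) > 119464.80

Result:
  Legal: avg=148554.73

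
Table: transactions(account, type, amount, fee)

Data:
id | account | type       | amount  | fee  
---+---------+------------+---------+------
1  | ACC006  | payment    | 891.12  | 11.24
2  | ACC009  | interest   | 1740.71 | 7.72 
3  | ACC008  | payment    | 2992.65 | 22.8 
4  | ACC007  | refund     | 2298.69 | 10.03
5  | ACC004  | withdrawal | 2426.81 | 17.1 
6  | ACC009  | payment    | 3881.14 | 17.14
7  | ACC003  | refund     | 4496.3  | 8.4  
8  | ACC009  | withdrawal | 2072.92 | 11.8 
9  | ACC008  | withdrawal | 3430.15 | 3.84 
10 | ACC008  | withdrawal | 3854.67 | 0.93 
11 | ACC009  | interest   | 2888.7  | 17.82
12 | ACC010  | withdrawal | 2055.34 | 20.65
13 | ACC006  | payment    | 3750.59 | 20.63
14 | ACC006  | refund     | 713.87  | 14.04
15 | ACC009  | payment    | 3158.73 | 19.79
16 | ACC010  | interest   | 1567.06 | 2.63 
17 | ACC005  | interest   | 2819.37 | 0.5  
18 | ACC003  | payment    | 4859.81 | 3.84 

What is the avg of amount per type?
SELECT type, AVG(amount) as result
FROM transactions
GROUP BY type

Result:
  interest: 2253.96
  payment: 3255.67
  refund: 2502.95
  withdrawal: 2767.98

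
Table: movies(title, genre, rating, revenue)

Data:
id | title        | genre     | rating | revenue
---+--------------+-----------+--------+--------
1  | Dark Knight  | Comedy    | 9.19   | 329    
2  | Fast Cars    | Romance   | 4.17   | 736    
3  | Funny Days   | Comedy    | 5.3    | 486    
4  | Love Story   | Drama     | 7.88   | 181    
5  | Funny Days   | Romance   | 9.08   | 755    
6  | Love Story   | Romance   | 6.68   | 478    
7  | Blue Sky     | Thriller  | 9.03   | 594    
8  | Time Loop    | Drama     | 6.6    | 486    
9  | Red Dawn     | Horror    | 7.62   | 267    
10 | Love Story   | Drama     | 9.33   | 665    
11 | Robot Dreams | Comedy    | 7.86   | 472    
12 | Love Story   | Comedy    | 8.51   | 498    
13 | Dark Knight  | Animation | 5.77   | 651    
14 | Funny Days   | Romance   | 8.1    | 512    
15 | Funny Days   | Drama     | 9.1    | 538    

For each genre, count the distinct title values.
SELECT genre, COUNT(DISTINCT title)
FROM movies
GROUP BY genre

Result:
  Animation: 1 distinct
  Comedy: 4 distinct
  Drama: 3 distinct
  Horror: 1 distinct
  Romance: 3 distinct
  Thriller: 1 distinct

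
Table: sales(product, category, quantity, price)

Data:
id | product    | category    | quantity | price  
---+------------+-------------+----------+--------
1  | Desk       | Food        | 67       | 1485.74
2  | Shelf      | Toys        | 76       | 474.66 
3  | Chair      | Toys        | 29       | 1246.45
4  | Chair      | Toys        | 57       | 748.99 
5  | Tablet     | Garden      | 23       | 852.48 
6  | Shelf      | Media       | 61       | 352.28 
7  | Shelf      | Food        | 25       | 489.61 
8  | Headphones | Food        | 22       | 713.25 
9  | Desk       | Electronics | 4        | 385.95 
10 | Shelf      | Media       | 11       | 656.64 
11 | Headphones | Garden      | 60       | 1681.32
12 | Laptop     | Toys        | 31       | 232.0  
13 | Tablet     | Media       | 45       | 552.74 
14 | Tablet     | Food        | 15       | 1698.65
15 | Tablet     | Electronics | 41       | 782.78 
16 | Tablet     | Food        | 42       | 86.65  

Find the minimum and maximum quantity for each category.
SELECT category, MIN(quantity), MAX(quantity)
FROM sales
GROUP BY category

Result:
  Electronics: min=4, max=41
  Food: min=15, max=67
  Garden: min=23, max=60
  Media: min=11, max=61
  Toys: min=29, max=76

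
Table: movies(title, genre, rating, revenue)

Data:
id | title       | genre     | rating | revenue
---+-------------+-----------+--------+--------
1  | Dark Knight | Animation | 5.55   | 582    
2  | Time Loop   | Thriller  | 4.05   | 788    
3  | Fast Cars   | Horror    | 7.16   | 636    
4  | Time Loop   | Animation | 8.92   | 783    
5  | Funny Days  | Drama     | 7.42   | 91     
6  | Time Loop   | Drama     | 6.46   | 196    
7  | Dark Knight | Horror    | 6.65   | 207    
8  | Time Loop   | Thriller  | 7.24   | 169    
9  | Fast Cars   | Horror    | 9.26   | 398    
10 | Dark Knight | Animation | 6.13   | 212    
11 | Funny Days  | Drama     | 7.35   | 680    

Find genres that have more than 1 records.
SELECT genre, COUNT(*) as cnt
FROM movies
GROUP BY genre
HAVING COUNT(*) > 1

Result:
  Animation: 3
  Drama: 3
  Horror: 3
  Thriller: 2

Note: HAVING filters groups after aggregation, WHERE filters rows before.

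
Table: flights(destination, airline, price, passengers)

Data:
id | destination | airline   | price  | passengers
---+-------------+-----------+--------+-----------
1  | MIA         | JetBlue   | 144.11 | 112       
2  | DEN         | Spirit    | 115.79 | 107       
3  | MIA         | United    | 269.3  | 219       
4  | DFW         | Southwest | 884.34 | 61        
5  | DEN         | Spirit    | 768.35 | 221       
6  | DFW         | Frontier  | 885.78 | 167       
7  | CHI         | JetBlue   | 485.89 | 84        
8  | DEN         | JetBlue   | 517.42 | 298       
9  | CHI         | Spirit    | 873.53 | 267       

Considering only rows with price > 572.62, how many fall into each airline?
SELECT airline, COUNT(*)
FROM flights
WHERE price > 572.62
GROUP BY airline

Note: WHERE filters rows before grouping.

Result:
  Frontier: 1
  Southwest: 1
  Spirit: 2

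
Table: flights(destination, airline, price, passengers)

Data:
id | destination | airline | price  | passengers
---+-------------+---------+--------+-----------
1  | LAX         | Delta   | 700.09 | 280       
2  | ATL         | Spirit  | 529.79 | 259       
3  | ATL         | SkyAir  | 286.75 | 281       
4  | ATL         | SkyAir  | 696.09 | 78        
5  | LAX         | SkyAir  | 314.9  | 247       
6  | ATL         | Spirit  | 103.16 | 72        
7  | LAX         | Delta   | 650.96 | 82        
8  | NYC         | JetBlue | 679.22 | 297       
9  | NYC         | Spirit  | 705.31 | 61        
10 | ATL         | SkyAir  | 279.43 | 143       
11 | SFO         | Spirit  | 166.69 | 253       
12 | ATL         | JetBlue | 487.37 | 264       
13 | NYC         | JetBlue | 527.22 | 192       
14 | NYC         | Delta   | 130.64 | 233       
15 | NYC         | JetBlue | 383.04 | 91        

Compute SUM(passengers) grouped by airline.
SELECT airline, SUM(passengers) as result
FROM flights
GROUP BY airline

Result:
  Delta: 595
  JetBlue: 844
  SkyAir: 749
  Spirit: 645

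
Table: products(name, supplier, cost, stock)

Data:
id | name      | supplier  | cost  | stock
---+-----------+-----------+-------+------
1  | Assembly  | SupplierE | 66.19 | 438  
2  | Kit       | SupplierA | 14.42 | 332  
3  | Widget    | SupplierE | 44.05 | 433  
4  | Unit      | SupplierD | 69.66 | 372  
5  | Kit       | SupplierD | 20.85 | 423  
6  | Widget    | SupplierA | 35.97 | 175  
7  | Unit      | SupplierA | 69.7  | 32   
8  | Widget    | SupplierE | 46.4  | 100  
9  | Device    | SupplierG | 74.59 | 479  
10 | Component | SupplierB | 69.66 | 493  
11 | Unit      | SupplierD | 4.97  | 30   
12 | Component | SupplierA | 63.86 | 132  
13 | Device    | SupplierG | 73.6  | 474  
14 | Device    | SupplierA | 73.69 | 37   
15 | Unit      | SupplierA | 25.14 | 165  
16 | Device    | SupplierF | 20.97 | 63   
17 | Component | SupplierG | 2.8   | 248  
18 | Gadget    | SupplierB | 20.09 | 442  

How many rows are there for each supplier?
SELECT supplier, COUNT(*) as count
FROM products
GROUP BY supplier

Result:
  SupplierA: 6
  SupplierB: 2
  SupplierD: 3
  SupplierE: 3
  SupplierF: 1
  SupplierG: 3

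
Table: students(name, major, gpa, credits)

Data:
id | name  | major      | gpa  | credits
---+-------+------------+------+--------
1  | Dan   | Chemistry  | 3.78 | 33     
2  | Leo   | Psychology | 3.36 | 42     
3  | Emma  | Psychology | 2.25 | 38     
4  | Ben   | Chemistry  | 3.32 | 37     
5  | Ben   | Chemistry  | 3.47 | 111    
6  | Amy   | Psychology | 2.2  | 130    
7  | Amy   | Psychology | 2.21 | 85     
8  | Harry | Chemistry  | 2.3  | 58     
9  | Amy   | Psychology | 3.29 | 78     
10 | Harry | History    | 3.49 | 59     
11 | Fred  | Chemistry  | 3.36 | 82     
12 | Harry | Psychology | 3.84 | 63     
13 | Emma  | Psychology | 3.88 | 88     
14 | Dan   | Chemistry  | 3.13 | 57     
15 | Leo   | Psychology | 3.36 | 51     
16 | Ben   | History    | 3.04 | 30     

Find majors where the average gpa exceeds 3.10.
SELECT major, AVG(gpa)
FROM students
GROUP BY major
HAVING AVG(gpa) > 3.10

Result:
  Chemistry: avg=3.23
  History: avg=3.27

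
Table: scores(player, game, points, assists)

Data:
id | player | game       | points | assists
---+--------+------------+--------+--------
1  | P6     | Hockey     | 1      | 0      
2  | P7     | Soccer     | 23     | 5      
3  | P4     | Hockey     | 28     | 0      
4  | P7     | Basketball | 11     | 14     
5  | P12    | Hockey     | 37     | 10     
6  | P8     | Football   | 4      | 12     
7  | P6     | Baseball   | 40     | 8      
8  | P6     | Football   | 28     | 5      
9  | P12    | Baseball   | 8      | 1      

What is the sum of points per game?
SELECT game, SUM(points) as result
FROM scores
GROUP BY game

Result:
  Baseball: 48
  Basketball: 11
  Football: 32
  Hockey: 66
  Soccer: 23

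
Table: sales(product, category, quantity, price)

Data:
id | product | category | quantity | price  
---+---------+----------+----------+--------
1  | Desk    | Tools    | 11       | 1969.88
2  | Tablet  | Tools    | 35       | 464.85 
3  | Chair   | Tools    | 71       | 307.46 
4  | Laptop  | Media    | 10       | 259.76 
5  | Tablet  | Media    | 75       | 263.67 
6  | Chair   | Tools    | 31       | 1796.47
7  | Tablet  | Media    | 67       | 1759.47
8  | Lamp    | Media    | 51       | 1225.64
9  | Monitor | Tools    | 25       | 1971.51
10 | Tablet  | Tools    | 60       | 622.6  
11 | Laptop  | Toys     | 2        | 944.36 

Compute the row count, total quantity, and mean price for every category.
SELECT category,
       COUNT(*) as cnt,
       SUM(quantity) as total_quantity,
       AVG(price) as avg_price
FROM sales
GROUP BY category

Result:
  Media: 4 records, 203 total quantity, 877.14 avg price
  Tools: 6 records, 233 total quantity, 1188.80 avg price
  Toys: 1 records, 2 total quantity, 944.36 avg price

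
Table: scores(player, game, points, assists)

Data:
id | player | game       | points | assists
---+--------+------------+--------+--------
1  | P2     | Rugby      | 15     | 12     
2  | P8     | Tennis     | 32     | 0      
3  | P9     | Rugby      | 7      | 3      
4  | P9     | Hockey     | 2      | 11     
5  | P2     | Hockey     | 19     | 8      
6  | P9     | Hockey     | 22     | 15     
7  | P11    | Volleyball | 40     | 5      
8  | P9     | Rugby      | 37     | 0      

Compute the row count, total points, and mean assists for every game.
SELECT game,
       COUNT(*) as cnt,
       SUM(points) as total_points,
       AVG(assists) as avg_assists
FROM scores
GROUP BY game

Result:
  Hockey: 3 records, 43 total points, 11.33 avg assists
  Rugby: 3 records, 59 total points, 5.00 avg assists
  Tennis: 1 records, 32 total points, 0.00 avg assists
  Volleyball: 1 records, 40 total points, 5.00 avg assists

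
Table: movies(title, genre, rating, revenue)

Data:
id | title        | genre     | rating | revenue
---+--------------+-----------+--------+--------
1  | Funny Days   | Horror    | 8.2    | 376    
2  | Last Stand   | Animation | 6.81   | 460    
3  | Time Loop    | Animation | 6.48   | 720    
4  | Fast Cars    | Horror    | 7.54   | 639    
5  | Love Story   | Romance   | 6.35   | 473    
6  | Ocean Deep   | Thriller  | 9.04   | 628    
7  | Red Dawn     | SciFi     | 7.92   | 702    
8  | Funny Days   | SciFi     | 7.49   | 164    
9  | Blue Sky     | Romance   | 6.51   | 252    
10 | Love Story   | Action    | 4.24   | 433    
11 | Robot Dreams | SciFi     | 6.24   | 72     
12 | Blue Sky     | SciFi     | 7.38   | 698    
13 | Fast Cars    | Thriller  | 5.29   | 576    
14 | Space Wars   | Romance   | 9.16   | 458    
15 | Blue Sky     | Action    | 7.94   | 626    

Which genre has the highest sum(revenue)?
SELECT genre, SUM(revenue) as val
FROM movies
GROUP BY genre
ORDER BY val DESC
LIMIT 1

Result: SciFi with sum(revenue) = 1636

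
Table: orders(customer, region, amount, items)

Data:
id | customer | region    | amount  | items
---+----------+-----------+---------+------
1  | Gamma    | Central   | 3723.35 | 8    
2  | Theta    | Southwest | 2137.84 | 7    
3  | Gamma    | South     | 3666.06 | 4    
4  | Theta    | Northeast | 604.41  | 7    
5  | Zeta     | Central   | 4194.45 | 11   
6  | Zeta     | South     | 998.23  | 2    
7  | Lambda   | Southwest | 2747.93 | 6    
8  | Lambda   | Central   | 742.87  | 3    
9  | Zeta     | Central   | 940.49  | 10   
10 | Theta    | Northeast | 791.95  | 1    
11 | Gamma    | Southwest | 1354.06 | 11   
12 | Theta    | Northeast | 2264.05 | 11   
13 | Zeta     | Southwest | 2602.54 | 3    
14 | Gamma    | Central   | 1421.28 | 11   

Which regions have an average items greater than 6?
SELECT region, AVG(items)
FROM orders
GROUP BY region
HAVING AVG(items) > 6

Result:
  Central: avg=8.60
  Northeast: avg=6.33
  Southwest: avg=6.75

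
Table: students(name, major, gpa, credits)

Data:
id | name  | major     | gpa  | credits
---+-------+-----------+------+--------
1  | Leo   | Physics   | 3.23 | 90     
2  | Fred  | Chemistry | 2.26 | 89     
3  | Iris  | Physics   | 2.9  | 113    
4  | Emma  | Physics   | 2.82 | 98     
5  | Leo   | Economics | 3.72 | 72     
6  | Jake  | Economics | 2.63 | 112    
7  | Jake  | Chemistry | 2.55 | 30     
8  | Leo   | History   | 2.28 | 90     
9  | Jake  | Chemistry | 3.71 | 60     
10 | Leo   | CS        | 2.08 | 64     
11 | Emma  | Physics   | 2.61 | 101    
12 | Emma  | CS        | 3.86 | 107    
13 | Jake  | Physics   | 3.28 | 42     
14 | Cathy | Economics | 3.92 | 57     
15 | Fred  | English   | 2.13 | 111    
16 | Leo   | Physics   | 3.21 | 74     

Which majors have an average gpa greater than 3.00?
SELECT major, AVG(gpa)
FROM students
GROUP BY major
HAVING AVG(gpa) > 3.00

Result:
  Economics: avg=3.42
  Physics: avg=3.01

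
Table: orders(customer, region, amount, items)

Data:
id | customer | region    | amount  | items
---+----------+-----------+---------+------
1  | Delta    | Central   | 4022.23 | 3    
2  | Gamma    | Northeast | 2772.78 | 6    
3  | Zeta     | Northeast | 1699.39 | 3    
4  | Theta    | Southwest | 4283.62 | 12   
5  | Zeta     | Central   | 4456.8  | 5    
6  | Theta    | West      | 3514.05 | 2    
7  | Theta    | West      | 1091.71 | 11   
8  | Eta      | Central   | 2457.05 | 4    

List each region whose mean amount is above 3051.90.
SELECT region, AVG(amount)
FROM orders
GROUP BY region
HAVING AVG(amount) > 3051.90

Result:
  Central: avg=3645.36
  Southwest: avg=4283.62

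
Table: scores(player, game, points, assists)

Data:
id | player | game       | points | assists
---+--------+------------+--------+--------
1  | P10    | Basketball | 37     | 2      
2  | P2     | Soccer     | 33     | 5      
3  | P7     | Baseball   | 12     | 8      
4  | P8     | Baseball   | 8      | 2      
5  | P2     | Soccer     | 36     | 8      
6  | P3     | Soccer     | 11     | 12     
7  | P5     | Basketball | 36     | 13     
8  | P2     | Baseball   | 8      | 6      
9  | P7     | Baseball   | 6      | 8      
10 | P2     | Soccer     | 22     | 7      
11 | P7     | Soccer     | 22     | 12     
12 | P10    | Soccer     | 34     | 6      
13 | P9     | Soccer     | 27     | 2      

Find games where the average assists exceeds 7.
SELECT game, AVG(assists)
FROM scores
GROUP BY game
HAVING AVG(assists) > 7

Result:
  Basketball: avg=7.50
  Soccer: avg=7.43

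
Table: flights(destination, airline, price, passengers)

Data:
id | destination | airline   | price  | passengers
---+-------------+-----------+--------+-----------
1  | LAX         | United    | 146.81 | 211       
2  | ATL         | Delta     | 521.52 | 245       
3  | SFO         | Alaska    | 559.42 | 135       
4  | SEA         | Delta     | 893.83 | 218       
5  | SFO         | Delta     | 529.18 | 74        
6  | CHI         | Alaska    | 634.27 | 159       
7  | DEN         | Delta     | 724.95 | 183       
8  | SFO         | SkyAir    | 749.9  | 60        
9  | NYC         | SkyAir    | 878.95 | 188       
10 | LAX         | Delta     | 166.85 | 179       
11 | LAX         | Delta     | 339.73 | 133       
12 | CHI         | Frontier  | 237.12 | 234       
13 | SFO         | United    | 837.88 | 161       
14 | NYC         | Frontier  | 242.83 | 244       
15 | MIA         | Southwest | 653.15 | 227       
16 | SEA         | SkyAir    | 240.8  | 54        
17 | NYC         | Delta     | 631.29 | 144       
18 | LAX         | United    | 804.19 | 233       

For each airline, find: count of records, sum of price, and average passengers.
SELECT airline,
       COUNT(*) as cnt,
       SUM(price) as total_price,
       AVG(passengers) as avg_passengers
FROM flights
GROUP BY airline

Result:
  Alaska: 2 records, 1193.69 total price, 147.00 avg passengers
  Delta: 7 records, 3807.35 total price, 168.00 avg passengers
  Frontier: 2 records, 479.95 total price, 239.00 avg passengers
  SkyAir: 3 records, 1869.65 total price, 100.67 avg passengers
  Southwest: 1 records, 653.15 total price, 227.00 avg passengers
  United: 3 records, 1788.88 total price, 201.67 avg passengers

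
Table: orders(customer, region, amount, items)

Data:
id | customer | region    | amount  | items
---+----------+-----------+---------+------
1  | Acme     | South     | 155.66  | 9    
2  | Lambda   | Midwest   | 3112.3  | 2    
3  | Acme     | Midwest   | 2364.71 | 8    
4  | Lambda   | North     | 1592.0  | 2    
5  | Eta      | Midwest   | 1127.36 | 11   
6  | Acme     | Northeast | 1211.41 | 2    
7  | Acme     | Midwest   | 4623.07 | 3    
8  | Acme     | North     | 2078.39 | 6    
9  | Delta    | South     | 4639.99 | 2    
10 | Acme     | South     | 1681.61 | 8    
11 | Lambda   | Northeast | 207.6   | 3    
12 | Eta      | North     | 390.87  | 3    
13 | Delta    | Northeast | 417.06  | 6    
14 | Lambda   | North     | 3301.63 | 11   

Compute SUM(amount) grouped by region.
SELECT region, SUM(amount) as result
FROM orders
GROUP BY region

Result:
  Midwest: 11227.44
  North: 7362.89
  Northeast: 1836.07
  South: 6477.26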